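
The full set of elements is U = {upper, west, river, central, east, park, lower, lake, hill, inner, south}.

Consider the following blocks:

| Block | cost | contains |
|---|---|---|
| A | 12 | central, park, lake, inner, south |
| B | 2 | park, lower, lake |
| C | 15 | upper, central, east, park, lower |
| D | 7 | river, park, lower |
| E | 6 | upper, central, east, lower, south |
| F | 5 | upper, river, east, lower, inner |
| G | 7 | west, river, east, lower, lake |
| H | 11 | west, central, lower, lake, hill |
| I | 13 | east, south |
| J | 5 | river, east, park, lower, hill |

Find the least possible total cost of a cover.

E, F, G, J together cover every element (E ∪ F ∪ G ∪ J = {upper, west, river, central, east, park, lower, lake, hill, inner, south}); total cost 6 + 5 + 7 + 5 = 23.
The greedy pick B, F, E, J, G costs 25; no covering selection beats 23.

23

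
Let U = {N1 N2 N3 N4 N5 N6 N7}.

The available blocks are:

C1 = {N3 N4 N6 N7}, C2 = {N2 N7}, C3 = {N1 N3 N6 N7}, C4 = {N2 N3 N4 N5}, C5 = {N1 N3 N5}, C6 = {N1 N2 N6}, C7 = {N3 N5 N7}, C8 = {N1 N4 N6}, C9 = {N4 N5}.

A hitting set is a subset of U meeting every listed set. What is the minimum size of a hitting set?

3

The 3 items {N5, N6, N7} hit every block.
No choice of 2 items meets every block, so 3 is the minimum.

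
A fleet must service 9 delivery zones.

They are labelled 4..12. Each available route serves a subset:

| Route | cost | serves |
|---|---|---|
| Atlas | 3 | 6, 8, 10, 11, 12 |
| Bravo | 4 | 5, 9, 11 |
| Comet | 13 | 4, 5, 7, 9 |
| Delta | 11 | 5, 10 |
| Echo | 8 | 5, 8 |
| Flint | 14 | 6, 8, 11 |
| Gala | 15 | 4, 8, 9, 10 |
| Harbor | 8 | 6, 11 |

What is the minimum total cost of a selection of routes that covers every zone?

16

Atlas, Comet together cover every zone (Atlas ∪ Comet = {4, 5, 6, 7, 8, 9, 10, 11, 12}); total cost 3 + 13 = 16.
The greedy pick Atlas, Bravo, Comet costs 20; no covering selection beats 16.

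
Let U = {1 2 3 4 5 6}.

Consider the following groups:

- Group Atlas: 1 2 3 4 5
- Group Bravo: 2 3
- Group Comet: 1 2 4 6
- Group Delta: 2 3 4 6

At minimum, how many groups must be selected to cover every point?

2

Atlas and Delta together: Atlas ∪ Delta = {1, 2, 3, 4, 5, 6} — every point is covered.
No single group has all 6 points (the largest, Atlas, has 5), so 2 is optimal.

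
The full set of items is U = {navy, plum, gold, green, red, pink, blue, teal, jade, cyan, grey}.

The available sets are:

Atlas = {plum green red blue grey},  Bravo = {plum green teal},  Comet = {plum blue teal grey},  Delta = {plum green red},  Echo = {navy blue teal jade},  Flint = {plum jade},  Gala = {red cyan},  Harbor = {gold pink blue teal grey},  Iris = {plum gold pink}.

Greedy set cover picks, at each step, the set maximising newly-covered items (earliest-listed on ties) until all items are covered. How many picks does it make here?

Greedy: pick Atlas (covers 5 new) → pick Echo (covers 3 new) → pick Harbor (covers 2 new) → pick Gala (covers 1 new). Total picks: 4.

4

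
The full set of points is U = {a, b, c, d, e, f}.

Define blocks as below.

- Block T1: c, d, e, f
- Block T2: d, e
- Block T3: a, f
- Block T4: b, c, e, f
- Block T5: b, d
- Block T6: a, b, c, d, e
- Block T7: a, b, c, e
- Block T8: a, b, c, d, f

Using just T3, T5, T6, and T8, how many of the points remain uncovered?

Union of T3, T5, T6, T8 = {a, b, c, d, e, f} — that's every point, so 0 are uncovered.

0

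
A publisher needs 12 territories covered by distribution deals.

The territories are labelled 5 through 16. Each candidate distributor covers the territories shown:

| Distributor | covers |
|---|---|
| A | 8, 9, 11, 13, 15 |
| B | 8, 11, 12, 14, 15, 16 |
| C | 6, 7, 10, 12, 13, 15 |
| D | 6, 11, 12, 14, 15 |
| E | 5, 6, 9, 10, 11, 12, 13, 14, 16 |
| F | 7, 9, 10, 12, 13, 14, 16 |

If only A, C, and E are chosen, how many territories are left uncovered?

Union of A, C, E = {5, 6, 7, 8, 9, 10, 11, 12, 13, 14, 15, 16} — that's every territory, so 0 are uncovered.

0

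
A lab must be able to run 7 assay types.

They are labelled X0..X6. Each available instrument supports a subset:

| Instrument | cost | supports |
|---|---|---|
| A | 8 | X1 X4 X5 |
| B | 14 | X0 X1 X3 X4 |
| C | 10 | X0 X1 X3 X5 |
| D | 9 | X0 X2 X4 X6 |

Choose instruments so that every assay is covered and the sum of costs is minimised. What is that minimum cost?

C, D together cover every assay (C ∪ D = {X0, X1, X2, X3, X4, X5, X6}); total cost 10 + 9 = 19.
No covering selection has total cost below 19.

19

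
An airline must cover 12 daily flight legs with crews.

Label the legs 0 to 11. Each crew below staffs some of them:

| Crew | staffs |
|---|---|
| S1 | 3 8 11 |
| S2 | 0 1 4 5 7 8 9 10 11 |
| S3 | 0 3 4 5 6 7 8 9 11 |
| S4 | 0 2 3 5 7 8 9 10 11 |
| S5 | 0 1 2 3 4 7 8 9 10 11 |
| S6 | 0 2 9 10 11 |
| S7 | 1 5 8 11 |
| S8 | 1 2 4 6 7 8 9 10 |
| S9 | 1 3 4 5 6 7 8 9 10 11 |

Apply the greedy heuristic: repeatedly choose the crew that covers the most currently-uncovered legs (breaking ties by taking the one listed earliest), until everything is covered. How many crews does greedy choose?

2

Greedy: pick S5 (covers 10 new) → pick S3 (covers 2 new). Total picks: 2.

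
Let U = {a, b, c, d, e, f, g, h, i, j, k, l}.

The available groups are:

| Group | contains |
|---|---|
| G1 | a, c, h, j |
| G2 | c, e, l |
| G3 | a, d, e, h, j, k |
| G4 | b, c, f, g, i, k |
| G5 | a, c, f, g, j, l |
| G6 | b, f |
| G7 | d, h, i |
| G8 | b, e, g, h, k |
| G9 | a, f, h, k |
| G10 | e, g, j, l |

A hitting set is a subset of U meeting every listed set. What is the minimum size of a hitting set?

3

T = {e, f, h} meets every group (each contains at least one member of T), and |T| = 3.
The groups G6, G7, G10 are pairwise disjoint, so any hitting set needs a separate item for each — at least 3. Hence 3 is optimal.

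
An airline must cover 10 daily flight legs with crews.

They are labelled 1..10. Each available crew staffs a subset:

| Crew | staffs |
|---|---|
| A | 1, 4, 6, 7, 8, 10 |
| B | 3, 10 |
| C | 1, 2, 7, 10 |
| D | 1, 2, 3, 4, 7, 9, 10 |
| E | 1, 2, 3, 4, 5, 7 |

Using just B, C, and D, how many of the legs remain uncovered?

Union of B, C, D = {1, 2, 3, 4, 7, 9, 10}.
Not covered: 5, 6, 8 — 3 legs.

3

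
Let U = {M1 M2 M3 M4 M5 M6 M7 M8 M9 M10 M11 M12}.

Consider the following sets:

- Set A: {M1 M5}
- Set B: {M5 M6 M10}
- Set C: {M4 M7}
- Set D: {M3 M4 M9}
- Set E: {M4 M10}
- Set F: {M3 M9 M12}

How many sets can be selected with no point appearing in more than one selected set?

3

B, C, F are pairwise disjoint (B={M5,M6,M10}; C={M4,M7}; F={M3,M9,M12}).
Every remaining set overlaps one of these, and no 4 of the listed sets are pairwise disjoint, so 3 is the maximum.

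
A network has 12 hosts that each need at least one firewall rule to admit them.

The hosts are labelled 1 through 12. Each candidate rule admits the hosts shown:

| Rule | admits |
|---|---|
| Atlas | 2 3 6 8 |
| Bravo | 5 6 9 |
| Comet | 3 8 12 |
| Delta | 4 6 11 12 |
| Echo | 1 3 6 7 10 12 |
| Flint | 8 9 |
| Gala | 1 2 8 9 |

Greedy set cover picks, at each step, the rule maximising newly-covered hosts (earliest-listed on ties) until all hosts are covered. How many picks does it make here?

4

Greedy: pick Echo (covers 6 new) → pick Gala (covers 3 new) → pick Delta (covers 2 new) → pick Bravo (covers 1 new). Total picks: 4.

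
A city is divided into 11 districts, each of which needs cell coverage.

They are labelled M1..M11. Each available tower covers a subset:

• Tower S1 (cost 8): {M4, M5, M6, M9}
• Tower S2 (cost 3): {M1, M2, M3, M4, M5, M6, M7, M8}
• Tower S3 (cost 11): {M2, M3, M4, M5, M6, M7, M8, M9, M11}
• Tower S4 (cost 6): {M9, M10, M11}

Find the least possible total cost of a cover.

9

S2, S4 together cover every district (S2 ∪ S4 = {M1, M2, M3, M4, M5, M6, M7, M8, M9, M10, M11}); total cost 3 + 6 = 9.
No covering selection has total cost below 9.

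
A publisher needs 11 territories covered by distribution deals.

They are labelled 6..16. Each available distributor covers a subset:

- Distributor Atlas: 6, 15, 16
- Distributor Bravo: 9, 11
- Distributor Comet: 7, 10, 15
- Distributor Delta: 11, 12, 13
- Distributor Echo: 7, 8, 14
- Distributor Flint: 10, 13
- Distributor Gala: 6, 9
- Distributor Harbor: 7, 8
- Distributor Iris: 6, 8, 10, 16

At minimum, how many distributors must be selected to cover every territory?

5

Take {Atlas, Bravo, Comet, Delta, Echo}. Their union is {6, 7, 8, 9, 10, 11, 12, 13, 14, 15, 16}, which is all 11 territories.
No 4 of the 9 distributors cover everything (all 126 combinations miss at least one territory), so 5 is optimal.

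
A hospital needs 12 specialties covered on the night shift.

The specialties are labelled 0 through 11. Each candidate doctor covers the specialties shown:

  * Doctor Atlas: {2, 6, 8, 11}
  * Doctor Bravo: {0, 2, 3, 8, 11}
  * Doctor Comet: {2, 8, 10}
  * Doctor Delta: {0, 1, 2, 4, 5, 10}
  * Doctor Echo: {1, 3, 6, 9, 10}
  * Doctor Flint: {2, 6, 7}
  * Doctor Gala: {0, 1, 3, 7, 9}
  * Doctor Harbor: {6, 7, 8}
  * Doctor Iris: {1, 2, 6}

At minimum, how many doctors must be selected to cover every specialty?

3

Take {Atlas, Delta, Gala}. Their union is {0, 1, 2, 3, 4, 5, 6, 7, 8, 9, 10, 11}, which is all 12 specialties.
Only Delta contains 4, so Delta is forced; the remaining 6 specialties need at least 2 more doctors (each remaining doctor adds at most 3) — so at least 3 doctors are needed, and 3 is optimal.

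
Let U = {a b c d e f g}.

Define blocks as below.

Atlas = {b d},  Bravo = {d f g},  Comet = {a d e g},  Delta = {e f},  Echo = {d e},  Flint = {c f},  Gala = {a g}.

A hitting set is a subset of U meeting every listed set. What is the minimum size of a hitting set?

The 3 points {d, f, g} hit every block.
The blocks Atlas, Delta, Gala are pairwise disjoint, so any hitting set needs a separate point for each — at least 3. Hence 3 is optimal.

3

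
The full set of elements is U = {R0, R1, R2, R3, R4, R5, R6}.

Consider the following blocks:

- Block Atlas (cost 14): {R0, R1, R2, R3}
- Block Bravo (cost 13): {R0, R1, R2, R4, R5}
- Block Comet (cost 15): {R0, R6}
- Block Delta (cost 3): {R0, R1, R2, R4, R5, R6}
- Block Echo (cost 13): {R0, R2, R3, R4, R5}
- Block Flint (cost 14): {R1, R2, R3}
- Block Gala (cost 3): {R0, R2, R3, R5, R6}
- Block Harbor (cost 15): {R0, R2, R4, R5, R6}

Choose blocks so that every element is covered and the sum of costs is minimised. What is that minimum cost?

Delta, Gala together cover every element (Delta ∪ Gala = {R0, R1, R2, R3, R4, R5, R6}); total cost 3 + 3 = 6.
No covering selection has total cost below 6.

6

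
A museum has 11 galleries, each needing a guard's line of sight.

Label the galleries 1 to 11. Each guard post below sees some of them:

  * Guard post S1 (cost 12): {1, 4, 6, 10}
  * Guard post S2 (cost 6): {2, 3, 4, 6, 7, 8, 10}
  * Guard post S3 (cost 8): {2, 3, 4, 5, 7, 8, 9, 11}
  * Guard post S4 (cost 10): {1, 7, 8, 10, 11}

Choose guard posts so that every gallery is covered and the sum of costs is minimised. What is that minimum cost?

20

S1, S3 together cover every gallery (S1 ∪ S3 = {1, 2, 3, 4, 5, 6, 7, 8, 9, 10, 11}); total cost 12 + 8 = 20.
The greedy pick S2, S3, S4 costs 24; no covering selection beats 20.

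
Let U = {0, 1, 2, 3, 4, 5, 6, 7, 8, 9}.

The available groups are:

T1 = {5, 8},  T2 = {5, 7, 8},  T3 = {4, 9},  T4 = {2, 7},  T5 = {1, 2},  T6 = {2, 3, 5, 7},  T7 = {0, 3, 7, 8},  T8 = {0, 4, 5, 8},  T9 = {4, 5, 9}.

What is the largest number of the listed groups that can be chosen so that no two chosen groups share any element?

T1, T3, T5 are pairwise disjoint (T1={5,8}; T3={4,9}; T5={1,2}).
Every remaining group overlaps one of these, and no 4 of the listed groups are pairwise disjoint, so 3 is the maximum.

3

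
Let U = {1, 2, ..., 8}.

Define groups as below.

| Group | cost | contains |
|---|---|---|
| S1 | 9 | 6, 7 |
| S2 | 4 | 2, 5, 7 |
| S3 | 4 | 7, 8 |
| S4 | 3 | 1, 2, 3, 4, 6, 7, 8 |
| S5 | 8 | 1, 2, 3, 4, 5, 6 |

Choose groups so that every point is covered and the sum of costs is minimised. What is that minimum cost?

S2, S4 together cover every point (S2 ∪ S4 = {1, 2, 3, 4, 5, 6, 7, 8}); total cost 4 + 3 = 7.
No covering selection has total cost below 7.

7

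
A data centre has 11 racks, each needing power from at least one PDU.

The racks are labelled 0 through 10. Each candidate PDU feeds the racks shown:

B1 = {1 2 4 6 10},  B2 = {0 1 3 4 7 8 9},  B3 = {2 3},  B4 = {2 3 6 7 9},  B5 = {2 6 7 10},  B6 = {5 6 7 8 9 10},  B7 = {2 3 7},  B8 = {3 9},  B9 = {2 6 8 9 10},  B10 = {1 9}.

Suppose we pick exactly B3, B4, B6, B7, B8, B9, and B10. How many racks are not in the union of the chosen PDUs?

2

Union of B3, B4, B6, B7, B8, B9, B10 = {1, 2, 3, 5, 6, 7, 8, 9, 10}.
Not covered: 0, 4 — 2 racks.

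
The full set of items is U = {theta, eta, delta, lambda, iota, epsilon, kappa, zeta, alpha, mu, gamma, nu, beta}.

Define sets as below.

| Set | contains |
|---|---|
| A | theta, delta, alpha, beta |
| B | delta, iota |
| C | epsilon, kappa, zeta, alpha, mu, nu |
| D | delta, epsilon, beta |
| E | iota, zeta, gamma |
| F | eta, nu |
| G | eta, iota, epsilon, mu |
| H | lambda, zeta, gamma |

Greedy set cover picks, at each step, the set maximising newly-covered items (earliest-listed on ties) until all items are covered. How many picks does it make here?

Greedy: pick C (covers 6 new) → pick A (covers 3 new) → pick E (covers 2 new) → pick F (covers 1 new) → pick H (covers 1 new). Total picks: 5.
(The true minimum cover uses only 4 sets, so greedy is not optimal here.)

5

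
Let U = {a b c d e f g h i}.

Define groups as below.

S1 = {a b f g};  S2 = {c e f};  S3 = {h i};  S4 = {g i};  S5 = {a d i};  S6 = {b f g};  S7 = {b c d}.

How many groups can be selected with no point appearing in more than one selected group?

2

S1, S3 are pairwise disjoint (S1={a,b,f,g}; S3={h,i}).
Every remaining group overlaps one of these, and no 3 of the listed groups are pairwise disjoint, so 2 is the maximum.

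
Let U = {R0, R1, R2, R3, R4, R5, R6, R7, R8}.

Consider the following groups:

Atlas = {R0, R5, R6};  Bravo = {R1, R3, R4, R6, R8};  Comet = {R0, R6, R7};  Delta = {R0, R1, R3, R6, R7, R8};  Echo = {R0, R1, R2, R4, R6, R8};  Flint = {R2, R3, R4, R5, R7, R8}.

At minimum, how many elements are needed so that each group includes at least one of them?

2

The 2 elements {R6, R8} hit every group.
No single element lies in every group, so at least 2 are needed and 2 is optimal.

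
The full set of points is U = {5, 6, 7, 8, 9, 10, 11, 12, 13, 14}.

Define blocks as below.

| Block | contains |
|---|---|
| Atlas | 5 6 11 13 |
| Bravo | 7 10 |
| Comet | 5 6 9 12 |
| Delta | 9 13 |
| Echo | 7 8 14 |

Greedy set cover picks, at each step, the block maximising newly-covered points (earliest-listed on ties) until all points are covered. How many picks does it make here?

4

Greedy: pick Atlas (covers 4 new) → pick Echo (covers 3 new) → pick Comet (covers 2 new) → pick Bravo (covers 1 new). Total picks: 4.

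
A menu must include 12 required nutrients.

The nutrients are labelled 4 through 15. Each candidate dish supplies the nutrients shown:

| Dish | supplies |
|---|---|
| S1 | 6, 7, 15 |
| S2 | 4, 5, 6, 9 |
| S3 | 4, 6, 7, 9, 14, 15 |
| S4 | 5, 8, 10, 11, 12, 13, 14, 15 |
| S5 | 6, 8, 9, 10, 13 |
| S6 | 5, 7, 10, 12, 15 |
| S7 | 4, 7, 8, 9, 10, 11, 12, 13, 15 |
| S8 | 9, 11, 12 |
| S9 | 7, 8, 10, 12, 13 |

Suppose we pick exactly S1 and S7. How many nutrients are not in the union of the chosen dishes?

2

Union of S1, S7 = {4, 6, 7, 8, 9, 10, 11, 12, 13, 15}.
Not covered: 5, 14 — 2 nutrients.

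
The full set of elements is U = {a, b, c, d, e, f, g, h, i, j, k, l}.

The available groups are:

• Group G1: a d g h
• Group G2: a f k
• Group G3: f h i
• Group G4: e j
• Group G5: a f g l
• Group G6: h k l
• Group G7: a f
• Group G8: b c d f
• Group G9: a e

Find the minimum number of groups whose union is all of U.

G3 and G4 and G5 and G6 and G8 together: G3 ∪ G4 ∪ G5 ∪ G6 ∪ G8 = {a, b, c, d, e, f, g, h, i, j, k, l} — every element is covered.
No 4 of the 9 groups cover everything (all 126 combinations miss at least one element), so 5 is optimal.

5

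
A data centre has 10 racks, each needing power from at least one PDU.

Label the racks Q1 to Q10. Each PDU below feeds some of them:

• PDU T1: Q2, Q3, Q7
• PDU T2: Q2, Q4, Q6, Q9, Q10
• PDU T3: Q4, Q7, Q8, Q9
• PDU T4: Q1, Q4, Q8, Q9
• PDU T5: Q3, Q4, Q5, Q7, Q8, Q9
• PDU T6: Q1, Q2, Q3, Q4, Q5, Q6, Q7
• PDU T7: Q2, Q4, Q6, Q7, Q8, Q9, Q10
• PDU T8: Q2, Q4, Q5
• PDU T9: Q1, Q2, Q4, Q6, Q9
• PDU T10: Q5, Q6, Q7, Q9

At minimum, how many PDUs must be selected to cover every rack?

2

Take {T6, T7}. Their union is {Q1, Q2, Q3, Q4, Q5, Q6, Q7, Q8, Q9, Q10}, which is all 10 racks.
No single PDU has all 10 racks (the largest, T6, has 7), so 2 is optimal.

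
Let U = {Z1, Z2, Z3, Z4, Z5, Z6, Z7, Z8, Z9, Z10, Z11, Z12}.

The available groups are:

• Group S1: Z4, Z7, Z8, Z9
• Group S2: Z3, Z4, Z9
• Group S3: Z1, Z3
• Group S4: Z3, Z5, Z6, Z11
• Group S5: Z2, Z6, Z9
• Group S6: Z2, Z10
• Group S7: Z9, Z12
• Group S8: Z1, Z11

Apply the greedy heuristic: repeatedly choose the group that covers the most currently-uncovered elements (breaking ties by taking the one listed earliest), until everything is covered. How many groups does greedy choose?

Greedy: pick S1 (covers 4 new) → pick S4 (covers 4 new) → pick S6 (covers 2 new) → pick S3 (covers 1 new) → pick S7 (covers 1 new). Total picks: 5.

5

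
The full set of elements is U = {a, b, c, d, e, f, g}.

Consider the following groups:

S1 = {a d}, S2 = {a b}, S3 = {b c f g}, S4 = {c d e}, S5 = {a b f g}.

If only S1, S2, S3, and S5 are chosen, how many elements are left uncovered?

1

Union of S1, S2, S3, S5 = {a, b, c, d, f, g}.
Not covered: e — 1 element.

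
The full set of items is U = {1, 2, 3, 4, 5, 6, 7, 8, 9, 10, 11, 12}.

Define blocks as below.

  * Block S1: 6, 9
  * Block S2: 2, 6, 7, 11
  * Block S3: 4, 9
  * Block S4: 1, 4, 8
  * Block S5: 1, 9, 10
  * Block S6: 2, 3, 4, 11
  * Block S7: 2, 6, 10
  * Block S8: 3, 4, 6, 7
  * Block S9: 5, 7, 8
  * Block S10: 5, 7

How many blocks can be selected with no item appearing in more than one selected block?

S3, S7, S10 are pairwise disjoint (S3={4,9}; S7={2,6,10}; S10={5,7}).
Every remaining block overlaps one of these, and no 4 of the listed blocks are pairwise disjoint, so 3 is the maximum.

3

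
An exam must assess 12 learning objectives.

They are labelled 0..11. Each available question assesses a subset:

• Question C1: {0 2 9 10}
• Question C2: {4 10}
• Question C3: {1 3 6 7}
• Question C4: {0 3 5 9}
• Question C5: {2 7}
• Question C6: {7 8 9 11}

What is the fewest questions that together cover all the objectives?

Take {C2, C3, C4, C5, C6}. Their union is {0, 1, 2, 3, 4, 5, 6, 7, 8, 9, 10, 11}, which is all 12 objectives.
No 4 of the 6 questions cover everything (all 15 combinations miss at least one objective), so 5 is optimal.

5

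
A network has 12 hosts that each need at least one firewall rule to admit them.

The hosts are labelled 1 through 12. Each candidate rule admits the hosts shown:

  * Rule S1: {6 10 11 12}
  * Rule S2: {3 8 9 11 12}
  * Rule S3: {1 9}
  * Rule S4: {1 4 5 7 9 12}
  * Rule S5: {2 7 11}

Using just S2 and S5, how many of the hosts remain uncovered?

5

Union of S2, S5 = {2, 3, 7, 8, 9, 11, 12}.
Not covered: 1, 4, 5, 6, 10 — 5 hosts.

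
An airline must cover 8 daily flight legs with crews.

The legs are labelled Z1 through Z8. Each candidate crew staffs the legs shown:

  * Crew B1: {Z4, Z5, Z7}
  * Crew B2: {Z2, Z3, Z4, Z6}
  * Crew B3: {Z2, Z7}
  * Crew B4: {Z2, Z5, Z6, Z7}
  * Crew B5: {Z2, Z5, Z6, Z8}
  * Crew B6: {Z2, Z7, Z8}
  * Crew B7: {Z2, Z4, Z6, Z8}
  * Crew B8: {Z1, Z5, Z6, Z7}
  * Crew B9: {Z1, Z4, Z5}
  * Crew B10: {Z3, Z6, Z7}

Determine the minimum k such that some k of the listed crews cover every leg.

Take {B2, B6, B9}. Their union is {Z1, Z2, Z3, Z4, Z5, Z6, Z7, Z8}, which is all 8 legs.
No 2 of the 10 crews cover everything (all 45 combinations miss at least one leg), so 3 is optimal.

3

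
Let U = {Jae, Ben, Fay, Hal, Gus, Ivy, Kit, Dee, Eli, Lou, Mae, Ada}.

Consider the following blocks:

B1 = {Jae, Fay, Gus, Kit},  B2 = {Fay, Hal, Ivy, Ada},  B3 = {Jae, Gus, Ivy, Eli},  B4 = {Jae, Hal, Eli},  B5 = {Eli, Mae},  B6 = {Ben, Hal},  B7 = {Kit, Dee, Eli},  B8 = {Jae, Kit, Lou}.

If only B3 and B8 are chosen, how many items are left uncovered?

6

Union of B3, B8 = {Jae, Gus, Ivy, Kit, Eli, Lou}.
Not covered: Ben, Fay, Hal, Dee, Mae, Ada — 6 items.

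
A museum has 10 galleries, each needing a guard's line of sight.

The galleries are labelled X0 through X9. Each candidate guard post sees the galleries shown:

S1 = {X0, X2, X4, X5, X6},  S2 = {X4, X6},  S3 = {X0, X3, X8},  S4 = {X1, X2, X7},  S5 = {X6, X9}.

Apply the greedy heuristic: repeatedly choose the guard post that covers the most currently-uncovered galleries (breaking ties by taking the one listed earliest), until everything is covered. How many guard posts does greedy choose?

4

Greedy: pick S1 (covers 5 new) → pick S3 (covers 2 new) → pick S4 (covers 2 new) → pick S5 (covers 1 new). Total picks: 4.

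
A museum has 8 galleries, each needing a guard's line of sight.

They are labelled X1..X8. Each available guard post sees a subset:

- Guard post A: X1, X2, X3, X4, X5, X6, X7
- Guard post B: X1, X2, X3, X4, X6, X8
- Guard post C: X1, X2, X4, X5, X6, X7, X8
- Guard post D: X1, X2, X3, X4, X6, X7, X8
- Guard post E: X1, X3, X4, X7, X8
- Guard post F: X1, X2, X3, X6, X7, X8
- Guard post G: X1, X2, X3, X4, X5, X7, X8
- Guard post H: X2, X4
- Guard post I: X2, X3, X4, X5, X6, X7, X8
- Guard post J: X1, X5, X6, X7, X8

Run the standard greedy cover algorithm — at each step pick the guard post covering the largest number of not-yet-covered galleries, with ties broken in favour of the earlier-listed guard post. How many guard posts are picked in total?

Greedy: pick A (covers 7 new) → pick B (covers 1 new). Total picks: 2.

2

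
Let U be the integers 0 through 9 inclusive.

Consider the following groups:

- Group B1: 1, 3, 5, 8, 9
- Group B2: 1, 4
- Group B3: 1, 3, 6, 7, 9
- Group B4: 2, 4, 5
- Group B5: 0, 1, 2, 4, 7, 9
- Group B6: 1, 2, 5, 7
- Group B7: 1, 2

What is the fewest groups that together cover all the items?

3

B1, B3, and B5 cover everything between them: the union {0, 1, 2, 3, 4, 5, 6, 7, 8, 9} is all of U.
Only B5 contains 0, so B5 is forced; the remaining 4 items need at least 2 more groups (each remaining group adds at most 3) — so at least 3 groups are needed, and 3 is optimal.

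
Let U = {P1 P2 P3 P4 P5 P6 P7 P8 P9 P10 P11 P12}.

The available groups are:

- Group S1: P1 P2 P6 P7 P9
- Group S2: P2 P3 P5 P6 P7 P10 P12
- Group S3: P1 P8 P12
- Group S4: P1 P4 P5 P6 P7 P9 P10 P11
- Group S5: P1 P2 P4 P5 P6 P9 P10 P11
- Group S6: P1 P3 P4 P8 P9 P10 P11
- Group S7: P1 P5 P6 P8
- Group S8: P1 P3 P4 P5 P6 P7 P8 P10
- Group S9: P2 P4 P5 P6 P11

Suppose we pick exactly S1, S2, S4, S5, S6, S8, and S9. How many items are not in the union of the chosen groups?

Union of S1, S2, S4, S5, S6, S8, S9 = {P1, P2, P3, P4, P5, P6, P7, P8, P9, P10, P11, P12} — that's every item, so 0 are uncovered.

0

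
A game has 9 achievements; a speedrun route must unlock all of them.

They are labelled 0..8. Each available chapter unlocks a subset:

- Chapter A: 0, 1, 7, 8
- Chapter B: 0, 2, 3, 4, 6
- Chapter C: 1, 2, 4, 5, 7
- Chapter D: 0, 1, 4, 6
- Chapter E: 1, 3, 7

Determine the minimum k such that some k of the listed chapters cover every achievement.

3

Take {A, B, C}. Their union is {0, 1, 2, 3, 4, 5, 6, 7, 8}, which is all 9 achievements.
Only C contains 5, so C is forced; the remaining 4 achievements need at least 2 more chapters (each remaining chapter adds at most 3) — so at least 3 chapters are needed, and 3 is optimal.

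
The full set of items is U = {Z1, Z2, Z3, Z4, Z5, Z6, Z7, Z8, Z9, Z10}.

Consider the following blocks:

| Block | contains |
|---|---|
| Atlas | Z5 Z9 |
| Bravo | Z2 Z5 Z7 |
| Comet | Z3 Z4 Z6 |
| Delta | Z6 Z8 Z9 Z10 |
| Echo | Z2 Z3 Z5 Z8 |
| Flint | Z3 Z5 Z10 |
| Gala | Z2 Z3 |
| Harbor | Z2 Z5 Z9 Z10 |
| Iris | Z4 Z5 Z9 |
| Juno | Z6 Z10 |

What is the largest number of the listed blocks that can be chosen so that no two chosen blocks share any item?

Atlas, Gala, Juno are pairwise disjoint (Atlas={Z5,Z9}; Gala={Z2,Z3}; Juno={Z6,Z10}).
Every remaining block overlaps one of these, and no 4 of the listed blocks are pairwise disjoint, so 3 is the maximum.

3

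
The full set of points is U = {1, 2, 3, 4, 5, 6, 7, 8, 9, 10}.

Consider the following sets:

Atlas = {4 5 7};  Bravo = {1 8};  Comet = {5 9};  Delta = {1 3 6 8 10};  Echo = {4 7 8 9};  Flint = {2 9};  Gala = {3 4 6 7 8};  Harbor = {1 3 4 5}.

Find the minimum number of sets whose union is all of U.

Take {Atlas, Delta, Flint}. Their union is {1, 2, 3, 4, 5, 6, 7, 8, 9, 10}, which is all 10 points.
Only Flint contains 2, so Flint is forced; the remaining 8 points need at least 2 more sets (each remaining set adds at most 5) — so at least 3 sets are needed, and 3 is optimal.

3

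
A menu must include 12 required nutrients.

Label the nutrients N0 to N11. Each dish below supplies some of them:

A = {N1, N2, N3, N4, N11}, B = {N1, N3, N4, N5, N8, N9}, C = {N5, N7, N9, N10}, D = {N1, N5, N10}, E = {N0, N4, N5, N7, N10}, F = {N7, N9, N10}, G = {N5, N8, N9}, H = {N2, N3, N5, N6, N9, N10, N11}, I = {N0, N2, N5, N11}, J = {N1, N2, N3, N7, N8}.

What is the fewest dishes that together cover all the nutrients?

E and H and J together: E ∪ H ∪ J = {N0, N1, N2, N3, N4, N5, N6, N7, N8, N9, N10, N11} — every nutrient is covered.
Only H contains N6, so H is forced; the remaining 5 nutrients need at least 2 more dishes (each remaining dish adds at most 3) — so at least 3 dishes are needed, and 3 is optimal.

3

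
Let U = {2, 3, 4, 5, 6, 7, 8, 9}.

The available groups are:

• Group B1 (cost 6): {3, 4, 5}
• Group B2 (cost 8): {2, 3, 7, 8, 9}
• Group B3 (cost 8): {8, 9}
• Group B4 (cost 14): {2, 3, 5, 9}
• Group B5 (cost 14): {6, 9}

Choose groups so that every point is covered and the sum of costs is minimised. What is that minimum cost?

B1, B2, B5 together cover every point (B1 ∪ B2 ∪ B5 = {2, 3, 4, 5, 6, 7, 8, 9}); total cost 6 + 8 + 14 = 28.
No covering selection has total cost below 28.

28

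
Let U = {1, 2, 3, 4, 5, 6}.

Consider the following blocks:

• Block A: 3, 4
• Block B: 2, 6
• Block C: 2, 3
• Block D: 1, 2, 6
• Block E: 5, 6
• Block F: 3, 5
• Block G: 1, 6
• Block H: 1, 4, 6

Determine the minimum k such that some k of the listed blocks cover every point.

B and F and H together: B ∪ F ∪ H = {1, 2, 3, 4, 5, 6} — every point is covered.
No 2 of the 8 blocks cover everything (all 28 combinations miss at least one point), so 3 is optimal.

3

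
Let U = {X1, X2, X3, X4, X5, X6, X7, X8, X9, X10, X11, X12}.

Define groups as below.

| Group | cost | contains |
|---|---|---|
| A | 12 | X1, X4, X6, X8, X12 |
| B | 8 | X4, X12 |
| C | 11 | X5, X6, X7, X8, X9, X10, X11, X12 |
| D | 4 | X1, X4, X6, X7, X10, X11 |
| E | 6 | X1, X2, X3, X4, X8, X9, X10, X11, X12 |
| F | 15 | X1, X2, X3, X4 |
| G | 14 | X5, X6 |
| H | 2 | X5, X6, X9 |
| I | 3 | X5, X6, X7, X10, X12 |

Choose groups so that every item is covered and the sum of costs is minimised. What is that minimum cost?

E, I together cover every item (E ∪ I = {X1, X2, X3, X4, X5, X6, X7, X8, X9, X10, X11, X12}); total cost 6 + 3 = 9.
No covering selection has total cost below 9.

9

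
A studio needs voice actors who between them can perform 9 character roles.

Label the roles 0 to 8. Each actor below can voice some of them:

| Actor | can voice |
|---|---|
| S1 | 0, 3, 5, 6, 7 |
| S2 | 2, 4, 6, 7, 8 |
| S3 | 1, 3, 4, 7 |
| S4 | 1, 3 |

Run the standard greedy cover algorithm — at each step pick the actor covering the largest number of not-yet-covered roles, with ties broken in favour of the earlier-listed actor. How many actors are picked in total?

Greedy: pick S1 (covers 5 new) → pick S2 (covers 3 new) → pick S3 (covers 1 new). Total picks: 3.

3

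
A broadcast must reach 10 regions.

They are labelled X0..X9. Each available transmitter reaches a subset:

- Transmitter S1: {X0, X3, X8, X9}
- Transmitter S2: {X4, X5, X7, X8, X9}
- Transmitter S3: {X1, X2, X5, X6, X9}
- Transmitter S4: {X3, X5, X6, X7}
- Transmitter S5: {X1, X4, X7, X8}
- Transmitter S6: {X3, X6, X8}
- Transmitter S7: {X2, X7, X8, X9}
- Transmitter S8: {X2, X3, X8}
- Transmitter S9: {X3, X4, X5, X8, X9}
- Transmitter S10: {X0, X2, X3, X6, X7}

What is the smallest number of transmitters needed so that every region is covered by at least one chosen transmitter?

3

Take {S3, S9, S10}. Their union is {X0, X1, X2, X3, X4, X5, X6, X7, X8, X9}, which is all 10 regions.
No 2 of the 10 transmitters cover everything (all 45 combinations miss at least one region), so 3 is optimal.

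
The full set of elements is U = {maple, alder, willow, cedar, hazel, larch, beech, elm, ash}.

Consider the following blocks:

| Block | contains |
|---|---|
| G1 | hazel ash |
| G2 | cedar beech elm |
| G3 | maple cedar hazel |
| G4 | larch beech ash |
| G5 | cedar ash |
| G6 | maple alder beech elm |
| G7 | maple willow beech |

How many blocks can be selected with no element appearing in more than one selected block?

2

G1, G7 are pairwise disjoint (G1={hazel,ash}; G7={maple,willow,beech}).
Every remaining block overlaps one of these, and no 3 of the listed blocks are pairwise disjoint, so 2 is the maximum.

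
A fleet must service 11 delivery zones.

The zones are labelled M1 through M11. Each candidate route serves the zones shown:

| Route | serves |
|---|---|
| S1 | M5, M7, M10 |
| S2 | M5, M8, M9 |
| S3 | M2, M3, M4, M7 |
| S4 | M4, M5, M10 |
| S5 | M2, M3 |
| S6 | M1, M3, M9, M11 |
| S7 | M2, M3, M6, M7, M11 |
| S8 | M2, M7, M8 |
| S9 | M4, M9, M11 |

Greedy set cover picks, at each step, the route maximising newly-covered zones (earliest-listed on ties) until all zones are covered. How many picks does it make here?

Greedy: pick S7 (covers 5 new) → pick S2 (covers 3 new) → pick S4 (covers 2 new) → pick S6 (covers 1 new). Total picks: 4.

4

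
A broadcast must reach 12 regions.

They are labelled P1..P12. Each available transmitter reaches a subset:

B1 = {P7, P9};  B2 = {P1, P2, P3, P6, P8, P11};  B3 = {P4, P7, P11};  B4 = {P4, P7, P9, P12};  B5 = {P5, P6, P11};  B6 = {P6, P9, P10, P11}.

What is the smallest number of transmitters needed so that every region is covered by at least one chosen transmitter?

4

B2 and B4 and B5 and B6 together: B2 ∪ B4 ∪ B5 ∪ B6 = {P1, P2, P3, P4, P5, P6, P7, P8, P9, P10, P11, P12} — every region is covered.
Only B5 contains P5, so B5 is forced; the remaining 9 regions need at least 3 more transmitters (each remaining transmitter adds at most 4) — so at least 4 transmitters are needed, and 4 is optimal.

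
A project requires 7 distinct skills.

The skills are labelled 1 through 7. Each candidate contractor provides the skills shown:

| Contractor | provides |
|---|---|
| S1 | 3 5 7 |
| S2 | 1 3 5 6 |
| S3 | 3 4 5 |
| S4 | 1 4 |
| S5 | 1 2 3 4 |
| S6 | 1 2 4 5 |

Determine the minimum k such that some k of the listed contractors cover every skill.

Take {S1, S2, S5}. Their union is {1, 2, 3, 4, 5, 6, 7}, which is all 7 skills.
Only S2 contains 6, so S2 is forced; the remaining 3 skills need at least 2 more contractors (each remaining contractor adds at most 2) — so at least 3 contractors are needed, and 3 is optimal.

3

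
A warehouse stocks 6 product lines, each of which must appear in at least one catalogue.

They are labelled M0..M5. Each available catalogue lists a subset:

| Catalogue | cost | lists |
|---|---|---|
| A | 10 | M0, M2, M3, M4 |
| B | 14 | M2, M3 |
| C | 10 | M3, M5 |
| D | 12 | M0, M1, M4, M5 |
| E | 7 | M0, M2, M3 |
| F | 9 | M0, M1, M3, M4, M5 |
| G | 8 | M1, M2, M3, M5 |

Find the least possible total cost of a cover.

E, F together cover every product (E ∪ F = {M0, M1, M2, M3, M4, M5}); total cost 7 + 9 = 16.
No covering selection has total cost below 16.

16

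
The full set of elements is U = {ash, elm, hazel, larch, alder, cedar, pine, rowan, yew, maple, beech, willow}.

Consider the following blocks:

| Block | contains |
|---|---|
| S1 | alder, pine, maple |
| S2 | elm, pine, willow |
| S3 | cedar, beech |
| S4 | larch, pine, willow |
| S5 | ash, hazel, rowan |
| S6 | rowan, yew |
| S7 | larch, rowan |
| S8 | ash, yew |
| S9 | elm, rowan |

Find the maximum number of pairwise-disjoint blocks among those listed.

S1, S3, S7, S8 are pairwise disjoint (S1={alder,pine,maple}; S3={cedar,beech}; S7={larch,rowan}; S8={ash,yew}).
Every remaining block overlaps one of these, and no 5 of the listed blocks are pairwise disjoint, so 4 is the maximum.

4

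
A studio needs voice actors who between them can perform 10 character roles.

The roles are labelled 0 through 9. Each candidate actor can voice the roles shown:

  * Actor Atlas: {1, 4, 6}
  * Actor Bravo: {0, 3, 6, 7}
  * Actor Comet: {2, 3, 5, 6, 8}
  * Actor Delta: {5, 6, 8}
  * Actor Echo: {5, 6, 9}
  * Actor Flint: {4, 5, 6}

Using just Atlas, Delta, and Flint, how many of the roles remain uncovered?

5

Union of Atlas, Delta, Flint = {1, 4, 5, 6, 8}.
Not covered: 0, 2, 3, 7, 9 — 5 roles.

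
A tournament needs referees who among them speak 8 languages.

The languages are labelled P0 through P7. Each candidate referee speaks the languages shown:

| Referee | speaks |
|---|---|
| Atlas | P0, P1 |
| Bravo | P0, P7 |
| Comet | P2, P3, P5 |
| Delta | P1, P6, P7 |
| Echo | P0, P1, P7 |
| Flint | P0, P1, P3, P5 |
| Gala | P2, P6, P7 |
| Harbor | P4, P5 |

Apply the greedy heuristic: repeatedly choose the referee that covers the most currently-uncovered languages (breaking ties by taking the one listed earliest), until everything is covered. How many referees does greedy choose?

3

Greedy: pick Flint (covers 4 new) → pick Gala (covers 3 new) → pick Harbor (covers 1 new). Total picks: 3.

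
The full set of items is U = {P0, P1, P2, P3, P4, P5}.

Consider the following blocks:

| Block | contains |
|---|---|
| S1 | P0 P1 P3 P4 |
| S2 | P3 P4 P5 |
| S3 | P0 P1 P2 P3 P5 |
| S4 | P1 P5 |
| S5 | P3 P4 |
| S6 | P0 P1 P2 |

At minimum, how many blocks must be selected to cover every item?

2

Take {S1, S3}. Their union is {P0, P1, P2, P3, P4, P5}, which is all 6 items.
No single block has all 6 items (the largest, S3, has 5), so 2 is optimal.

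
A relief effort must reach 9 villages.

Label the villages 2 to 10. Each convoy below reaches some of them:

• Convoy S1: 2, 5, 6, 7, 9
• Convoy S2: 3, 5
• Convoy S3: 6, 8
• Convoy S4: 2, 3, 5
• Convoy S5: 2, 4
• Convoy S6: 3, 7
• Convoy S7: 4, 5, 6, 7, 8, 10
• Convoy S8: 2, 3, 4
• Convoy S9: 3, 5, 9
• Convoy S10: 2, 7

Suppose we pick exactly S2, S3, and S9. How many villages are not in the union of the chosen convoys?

4

Union of S2, S3, S9 = {3, 5, 6, 8, 9}.
Not covered: 2, 4, 7, 10 — 4 villages.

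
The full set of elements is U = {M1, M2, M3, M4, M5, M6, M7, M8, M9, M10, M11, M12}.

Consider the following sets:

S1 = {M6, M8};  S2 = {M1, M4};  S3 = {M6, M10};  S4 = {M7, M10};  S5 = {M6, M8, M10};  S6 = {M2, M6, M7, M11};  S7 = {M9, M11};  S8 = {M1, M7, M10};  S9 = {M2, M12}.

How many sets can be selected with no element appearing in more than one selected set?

S1, S2, S4, S7, S9 are pairwise disjoint (S1={M6,M8}; S2={M1,M4}; S4={M7,M10}; S7={M9,M11}; S9={M2,M12}).
Every remaining set overlaps one of these, and no 6 of the listed sets are pairwise disjoint, so 5 is the maximum.

5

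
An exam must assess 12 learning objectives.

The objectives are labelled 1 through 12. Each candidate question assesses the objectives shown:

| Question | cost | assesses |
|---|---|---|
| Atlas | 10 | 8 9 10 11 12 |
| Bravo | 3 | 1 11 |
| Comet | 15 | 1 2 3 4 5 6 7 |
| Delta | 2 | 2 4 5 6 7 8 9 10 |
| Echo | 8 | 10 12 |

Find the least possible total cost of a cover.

25

Atlas, Comet together cover every objective (Atlas ∪ Comet = {1, 2, 3, 4, 5, 6, 7, 8, 9, 10, 11, 12}); total cost 10 + 15 = 25.
The greedy pick Delta, Bravo, Echo, Comet costs 28; no covering selection beats 25.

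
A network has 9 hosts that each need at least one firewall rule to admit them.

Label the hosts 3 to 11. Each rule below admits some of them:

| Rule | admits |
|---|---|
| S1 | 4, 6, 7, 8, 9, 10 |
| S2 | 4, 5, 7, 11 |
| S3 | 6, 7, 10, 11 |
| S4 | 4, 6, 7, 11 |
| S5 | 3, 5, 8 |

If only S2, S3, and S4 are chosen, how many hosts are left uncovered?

Union of S2, S3, S4 = {4, 5, 6, 7, 10, 11}.
Not covered: 3, 8, 9 — 3 hosts.

3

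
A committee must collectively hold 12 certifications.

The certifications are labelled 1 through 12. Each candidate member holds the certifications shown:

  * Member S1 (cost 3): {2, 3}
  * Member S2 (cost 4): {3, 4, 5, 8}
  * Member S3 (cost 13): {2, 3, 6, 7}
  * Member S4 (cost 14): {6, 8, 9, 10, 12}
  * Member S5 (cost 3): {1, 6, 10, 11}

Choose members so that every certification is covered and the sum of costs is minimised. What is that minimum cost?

S2, S3, S4, S5 together cover every certification (S2 ∪ S3 ∪ S4 ∪ S5 = {1, 2, 3, 4, 5, 6, 7, 8, 9, 10, 11, 12}); total cost 4 + 13 + 14 + 3 = 34.
The greedy pick S5, S2, S1, S4, S3 costs 37; no covering selection beats 34.

34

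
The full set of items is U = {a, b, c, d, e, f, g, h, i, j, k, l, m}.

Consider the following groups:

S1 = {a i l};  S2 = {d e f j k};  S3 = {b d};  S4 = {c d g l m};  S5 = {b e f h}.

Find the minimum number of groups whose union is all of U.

4

S1 and S2 and S4 and S5 together: S1 ∪ S2 ∪ S4 ∪ S5 = {a, b, c, d, e, f, g, h, i, j, k, l, m} — every item is covered.
No 3 of the 5 groups cover everything (all 10 combinations miss at least one item), so 4 is optimal.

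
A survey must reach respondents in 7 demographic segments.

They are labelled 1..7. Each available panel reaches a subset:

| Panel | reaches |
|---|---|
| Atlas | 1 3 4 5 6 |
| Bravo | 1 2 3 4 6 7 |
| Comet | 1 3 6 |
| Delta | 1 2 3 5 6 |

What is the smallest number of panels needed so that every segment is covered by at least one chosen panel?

Take {Bravo, Delta}. Their union is {1, 2, 3, 4, 5, 6, 7}, which is all 7 segments.
No single panel has all 7 segments (the largest, Bravo, has 6), so 2 is optimal.

2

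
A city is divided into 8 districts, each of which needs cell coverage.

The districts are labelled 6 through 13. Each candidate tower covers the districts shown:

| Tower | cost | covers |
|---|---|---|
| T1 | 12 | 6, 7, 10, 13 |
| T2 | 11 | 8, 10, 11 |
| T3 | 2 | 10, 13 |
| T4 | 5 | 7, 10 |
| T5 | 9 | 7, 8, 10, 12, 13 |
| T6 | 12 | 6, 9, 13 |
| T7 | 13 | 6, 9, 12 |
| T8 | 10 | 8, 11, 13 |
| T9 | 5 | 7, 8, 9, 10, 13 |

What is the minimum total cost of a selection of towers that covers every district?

28

T4, T7, T8 together cover every district (T4 ∪ T7 ∪ T8 = {6, 7, 8, 9, 10, 11, 12, 13}); total cost 5 + 13 + 10 = 28.
The greedy pick T3, T9, T7, T8 costs 30; no covering selection beats 28.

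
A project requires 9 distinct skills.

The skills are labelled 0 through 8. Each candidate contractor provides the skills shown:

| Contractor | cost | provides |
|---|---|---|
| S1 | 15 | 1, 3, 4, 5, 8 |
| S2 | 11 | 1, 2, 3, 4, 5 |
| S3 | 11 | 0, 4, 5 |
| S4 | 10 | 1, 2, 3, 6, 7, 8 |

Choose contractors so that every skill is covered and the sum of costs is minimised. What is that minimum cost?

21

S3, S4 together cover every skill (S3 ∪ S4 = {0, 1, 2, 3, 4, 5, 6, 7, 8}); total cost 11 + 10 = 21.
No covering selection has total cost below 21.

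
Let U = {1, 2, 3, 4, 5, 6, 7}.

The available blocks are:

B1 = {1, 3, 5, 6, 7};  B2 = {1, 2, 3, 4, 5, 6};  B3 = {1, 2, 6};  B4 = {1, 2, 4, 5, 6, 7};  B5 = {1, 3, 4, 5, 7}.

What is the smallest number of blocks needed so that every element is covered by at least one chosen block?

2

Take {B4, B5}. Their union is {1, 2, 3, 4, 5, 6, 7}, which is all 7 elements.
No single block has all 7 elements (the largest, B2, has 6), so 2 is optimal.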